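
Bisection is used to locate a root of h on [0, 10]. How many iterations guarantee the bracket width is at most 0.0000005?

Width after n steps is 10/2^n. Need 2^n ≥ 10/0.0000005 = 20000000.
2^24 = 16777216 < 20000000 ≤ 2^25 = 33554432, so n = 25.

25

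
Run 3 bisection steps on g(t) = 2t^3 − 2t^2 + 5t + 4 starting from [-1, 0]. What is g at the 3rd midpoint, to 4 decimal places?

-0.3945

m = -0.5, g(m) = 0.75 (+); new bracket [-1, -0.5]
m = -0.75, g(m) = -1.71875 (−); new bracket [-0.75, -0.5]
m = -0.625, g(m) = -0.394531 (−); new bracket [-0.625, -0.5]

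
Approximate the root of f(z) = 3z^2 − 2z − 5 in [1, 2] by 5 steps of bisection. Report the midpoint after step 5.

f(1.5) = -1.25 < 0, so the root lies in [1.5, 2]
f(1.75) = 0.6875 > 0, so the root lies in [1.5, 1.75]
f(1.625) = -0.328125 < 0, so the root lies in [1.625, 1.75]
f(1.6875) = 0.168 > 0, so the root lies in [1.625, 1.6875]
f(1.65625) = -0.083 < 0, so the root lies in [1.65625, 1.6875]

1.65625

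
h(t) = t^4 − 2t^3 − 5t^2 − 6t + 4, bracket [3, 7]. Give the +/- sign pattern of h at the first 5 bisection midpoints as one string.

++-+-

t = 5 gives h = 224, positive; keep [3, 5]
t = 4 gives h = 28, positive; keep [3, 4]
t = 3.5 gives h = -13.9375, negative; keep [3.5, 4]
t = 3.75 gives h = 3.4727, positive; keep [3.5, 3.75]
t = 3.625 gives h = -6.0466, negative; keep [3.625, 3.75]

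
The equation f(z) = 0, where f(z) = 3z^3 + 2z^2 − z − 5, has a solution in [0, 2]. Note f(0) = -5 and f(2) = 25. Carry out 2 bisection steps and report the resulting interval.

[1, 1.5]

midpoint 1: f = -1 < 0 → [1, 2]
midpoint 1.5: f = 8.125 > 0 → [1, 1.5]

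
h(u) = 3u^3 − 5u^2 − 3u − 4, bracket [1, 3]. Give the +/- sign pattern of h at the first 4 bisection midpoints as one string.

-+-+

h(2) = -6 < 0, so the root lies in [2, 3]
h(2.5) = 4.125 > 0, so the root lies in [2, 2.5]
h(2.25) = -1.890625 < 0, so the root lies in [2.25, 2.5]
h(2.375) = 0.8613 > 0, so the root lies in [2.25, 2.375]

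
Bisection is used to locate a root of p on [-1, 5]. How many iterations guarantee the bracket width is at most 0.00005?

17

Width after n steps is 6/2^n. Need 2^n ≥ 6/0.00005 = 120000.
2^16 = 65536 < 120000 ≤ 2^17 = 131072, so n = 17.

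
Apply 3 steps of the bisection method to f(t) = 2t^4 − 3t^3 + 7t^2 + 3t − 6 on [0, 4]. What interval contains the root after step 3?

m = 2, f(m) = 36 (+); new bracket [0, 2]
m = 1, f(m) = 3 (+); new bracket [0, 1]
m = 0.5, f(m) = -3 (−); new bracket [0.5, 1]

[0.5, 1]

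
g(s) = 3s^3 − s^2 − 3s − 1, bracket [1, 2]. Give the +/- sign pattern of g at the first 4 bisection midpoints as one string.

+-++

s = 1.5 gives g = 2.375, positive; keep [1, 1.5]
s = 1.25 gives g = -0.453125, negative; keep [1.25, 1.5]
s = 1.375 gives g = 0.783203, positive; keep [1.25, 1.375]
s = 1.3125 gives g = 0.1228, positive; keep [1.25, 1.3125]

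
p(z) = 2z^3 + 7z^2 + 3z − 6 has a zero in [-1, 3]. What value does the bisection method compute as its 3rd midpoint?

p(1) = 6 > 0, so the root lies in [-1, 1]
p(0) = -6 < 0, so the root lies in [0, 1]
p(0.5) = -2.5 < 0, so the root lies in [0.5, 1]

0.5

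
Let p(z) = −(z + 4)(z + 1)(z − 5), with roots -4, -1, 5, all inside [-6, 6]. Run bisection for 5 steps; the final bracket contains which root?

5

p(0) = 20 > 0, so the root lies in [0, 6]
p(3) = 56 > 0, so the root lies in [3, 6]
p(4.5) = 23.375 > 0, so the root lies in [4.5, 6]
p(5.25) = -14.4531 < 0, so the root lies in [4.5, 5.25]
p(4.875) = 6.5176 > 0, so the root lies in [4.875, 5.25]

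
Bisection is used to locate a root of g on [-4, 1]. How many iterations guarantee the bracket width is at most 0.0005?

Width after n steps is 5/2^n. Need 2^n ≥ 5/0.0005 = 10000.
2^13 = 8192 < 10000 ≤ 2^14 = 16384, so n = 14.

14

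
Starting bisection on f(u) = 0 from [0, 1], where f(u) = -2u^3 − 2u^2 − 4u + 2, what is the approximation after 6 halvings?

0.390625

m = 0.5, f(m) = -0.75 (−); new bracket [0, 0.5]
m = 0.25, f(m) = 0.84375 (+); new bracket [0.25, 0.5]
m = 0.375, f(m) = 0.113281 (+); new bracket [0.375, 0.5]
m = 0.4375, f(m) = -0.3003 (−); new bracket [0.375, 0.4375]
m = 0.40625, f(m) = -0.0892 (−); new bracket [0.375, 0.40625]
m = 0.390625, f(m) = 0.0131 (+); new bracket [0.390625, 0.40625]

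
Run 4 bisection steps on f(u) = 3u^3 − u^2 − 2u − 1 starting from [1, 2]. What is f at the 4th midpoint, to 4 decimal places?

f(1.5) = 3.875 > 0, so the root lies in [1, 1.5]
f(1.25) = 0.796875 > 0, so the root lies in [1, 1.25]
f(1.125) = -0.244141 < 0, so the root lies in [1.125, 1.25]
f(1.1875) = 0.2385 > 0, so the root lies in [1.125, 1.1875]

0.2385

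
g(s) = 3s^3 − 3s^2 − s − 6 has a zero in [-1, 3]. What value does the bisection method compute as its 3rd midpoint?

midpoint 1: g = -7 < 0 → [1, 3]
midpoint 2: g = 4 > 0 → [1, 2]
midpoint 1.5: g = -4.125 < 0 → [1.5, 2]

1.5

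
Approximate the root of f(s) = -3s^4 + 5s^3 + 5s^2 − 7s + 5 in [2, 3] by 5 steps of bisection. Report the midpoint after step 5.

s = 2.5 gives f = -20.3125, negative; keep [2, 2.5]
s = 2.25 gives f = -5.371094, negative; keep [2, 2.25]
s = 2.125 gives f = -0.490967, negative; keep [2, 2.125]
s = 2.0625 gives f = 1.4133, positive; keep [2.0625, 2.125]
s = 2.09375 gives f = 0.5027, positive; keep [2.09375, 2.125]

2.09375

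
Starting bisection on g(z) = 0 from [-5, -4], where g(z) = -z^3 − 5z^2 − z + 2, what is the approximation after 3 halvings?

-4.625

z = -4.5 gives g = -3.625, negative; keep [-5, -4.5]
z = -4.75 gives g = 1.109375, positive; keep [-4.75, -4.5]
z = -4.625 gives g = -1.396484, negative; keep [-4.75, -4.625]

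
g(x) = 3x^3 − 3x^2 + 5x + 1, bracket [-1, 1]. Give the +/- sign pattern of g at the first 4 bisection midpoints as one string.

x = 0 gives g = 1, positive; keep [-1, 0]
x = -0.5 gives g = -2.625, negative; keep [-0.5, 0]
x = -0.25 gives g = -0.484375, negative; keep [-0.25, 0]
x = -0.125 gives g = 0.3223, positive; keep [-0.25, -0.125]

+--+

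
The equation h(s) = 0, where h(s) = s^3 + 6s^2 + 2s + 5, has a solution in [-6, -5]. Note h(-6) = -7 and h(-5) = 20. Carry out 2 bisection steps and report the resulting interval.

[-6, -5.75]

m = -5.5, h(m) = 9.125 (+); new bracket [-6, -5.5]
m = -5.75, h(m) = 1.765625 (+); new bracket [-6, -5.75]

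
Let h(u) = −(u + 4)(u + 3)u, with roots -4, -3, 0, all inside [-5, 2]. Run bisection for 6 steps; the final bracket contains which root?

u = -1.5 gives h = 5.625, positive; keep [-1.5, 2]
u = 0.25 gives h = -3.453125, negative; keep [-1.5, 0.25]
u = -0.625 gives h = 5.009766, positive; keep [-0.625, 0.25]
u = -0.1875 gives h = 2.0105, positive; keep [-0.1875, 0.25]
u = 0.03125 gives h = -0.3819, negative; keep [-0.1875, 0.03125]
u = -0.078125 gives h = 0.8953, positive; keep [-0.078125, 0.03125]

0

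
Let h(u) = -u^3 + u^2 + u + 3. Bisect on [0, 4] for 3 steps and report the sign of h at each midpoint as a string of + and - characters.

+--

u = 2 gives h = 1, positive; keep [2, 4]
u = 3 gives h = -12, negative; keep [2, 3]
u = 2.5 gives h = -3.875, negative; keep [2, 2.5]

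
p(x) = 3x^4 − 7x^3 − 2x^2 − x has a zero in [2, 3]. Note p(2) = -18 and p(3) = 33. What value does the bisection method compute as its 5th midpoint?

2.65625

p(2.5) = -7.1875 < 0, so the root lies in [2.5, 3]
p(2.75) = 8.121094 > 0, so the root lies in [2.5, 2.75]
p(2.625) = -0.579346 < 0, so the root lies in [2.625, 2.75]
p(2.6875) = 3.4913 > 0, so the root lies in [2.625, 2.6875]
p(2.65625) = 1.3884 > 0, so the root lies in [2.625, 2.65625]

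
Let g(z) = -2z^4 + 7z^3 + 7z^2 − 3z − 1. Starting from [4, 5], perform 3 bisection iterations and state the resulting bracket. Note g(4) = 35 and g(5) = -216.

midpoint 4.5: g = -55 < 0 → [4, 4.5]
midpoint 4.25: g = -2.460938 < 0 → [4, 4.25]
midpoint 4.125: g = 17.997559 > 0 → [4.125, 4.25]

[4.125, 4.25]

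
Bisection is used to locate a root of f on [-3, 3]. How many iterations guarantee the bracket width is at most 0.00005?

17

Width after n steps is 6/2^n. Need 2^n ≥ 6/0.00005 = 120000.
2^16 = 65536 < 120000 ≤ 2^17 = 131072, so n = 17.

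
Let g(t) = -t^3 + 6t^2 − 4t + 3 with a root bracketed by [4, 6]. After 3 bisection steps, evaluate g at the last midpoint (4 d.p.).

2.6719

t = 5 gives g = 8, positive; keep [5, 6]
t = 5.5 gives g = -3.875, negative; keep [5, 5.5]
t = 5.25 gives g = 2.671875, positive; keep [5.25, 5.5]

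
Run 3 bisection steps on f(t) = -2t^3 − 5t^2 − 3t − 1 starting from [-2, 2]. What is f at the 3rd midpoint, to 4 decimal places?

-1.0000

m = 0, f(m) = -1 (−); new bracket [-2, 0]
m = -1, f(m) = -1 (−); new bracket [-2, -1]
m = -1.5, f(m) = -1 (−); new bracket [-2, -1.5]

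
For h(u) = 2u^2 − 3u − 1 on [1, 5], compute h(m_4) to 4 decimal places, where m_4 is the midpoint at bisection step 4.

-0.1250

u = 3 gives h = 8, positive; keep [1, 3]
u = 2 gives h = 1, positive; keep [1, 2]
u = 1.5 gives h = -1, negative; keep [1.5, 2]
u = 1.75 gives h = -0.125, negative; keep [1.75, 2]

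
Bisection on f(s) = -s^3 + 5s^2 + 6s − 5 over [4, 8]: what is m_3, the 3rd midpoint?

m = 6, f(m) = -5 (−); new bracket [4, 6]
m = 5, f(m) = 25 (+); new bracket [5, 6]
m = 5.5, f(m) = 12.875 (+); new bracket [5.5, 6]

5.5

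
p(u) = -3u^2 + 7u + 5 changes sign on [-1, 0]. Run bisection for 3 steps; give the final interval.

u = -0.5 gives p = 0.75, positive; keep [-1, -0.5]
u = -0.75 gives p = -1.9375, negative; keep [-0.75, -0.5]
u = -0.625 gives p = -0.546875, negative; keep [-0.625, -0.5]

[-0.625, -0.5]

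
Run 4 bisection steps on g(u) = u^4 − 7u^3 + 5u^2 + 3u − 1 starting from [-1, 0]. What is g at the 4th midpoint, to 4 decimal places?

midpoint -0.5: g = -0.3125 < 0 → [-1, -0.5]
midpoint -0.75: g = 2.832031 > 0 → [-0.75, -0.5]
midpoint -0.625: g = 0.939697 > 0 → [-0.625, -0.5]
midpoint -0.5625: g = 0.2405 > 0 → [-0.5625, -0.5]

0.2405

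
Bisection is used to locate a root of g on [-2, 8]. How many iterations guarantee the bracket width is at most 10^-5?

20

Width after n steps is 10/2^n. Need 2^n ≥ 10/10^-5 = 1000000.
2^19 = 524288 < 1000000 ≤ 2^20 = 1048576, so n = 20.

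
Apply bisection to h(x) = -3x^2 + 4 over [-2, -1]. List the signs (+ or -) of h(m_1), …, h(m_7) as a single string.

--+--++

x = -1.5 gives h = -2.75, negative; keep [-1.5, -1]
x = -1.25 gives h = -0.6875, negative; keep [-1.25, -1]
x = -1.125 gives h = 0.203125, positive; keep [-1.25, -1.125]
x = -1.1875 gives h = -0.2305, negative; keep [-1.1875, -1.125]
x = -1.15625 gives h = -0.0107, negative; keep [-1.15625, -1.125]
x = -1.140625 gives h = 0.0969, positive; keep [-1.15625, -1.140625]
x = -1.1484375 gives h = 0.0433, positive; keep [-1.15625, -1.1484375]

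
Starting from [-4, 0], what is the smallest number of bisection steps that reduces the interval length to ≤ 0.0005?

Width after n steps is 4/2^n. Need 2^n ≥ 4/0.0005 = 8000.
2^12 = 4096 < 8000 ≤ 2^13 = 8192, so n = 13.

13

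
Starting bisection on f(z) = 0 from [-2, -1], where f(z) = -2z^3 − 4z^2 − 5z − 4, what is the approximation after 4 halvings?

-1.3125

z = -1.5 gives f = 1.25, positive; keep [-1.5, -1]
z = -1.25 gives f = -0.09375, negative; keep [-1.5, -1.25]
z = -1.375 gives f = 0.511719, positive; keep [-1.375, -1.25]
z = -1.3125 gives f = 0.1938, positive; keep [-1.3125, -1.25]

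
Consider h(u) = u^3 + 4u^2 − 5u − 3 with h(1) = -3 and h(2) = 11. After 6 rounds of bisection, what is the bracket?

[1.34375, 1.359375]

m = 1.5, h(m) = 1.875 (+); new bracket [1, 1.5]
m = 1.25, h(m) = -1.046875 (−); new bracket [1.25, 1.5]
m = 1.375, h(m) = 0.287109 (+); new bracket [1.25, 1.375]
m = 1.3125, h(m) = -0.4109 (−); new bracket [1.3125, 1.375]
m = 1.34375, h(m) = -0.0697 (−); new bracket [1.34375, 1.375]
m = 1.359375, h(m) = 0.1067 (+); new bracket [1.34375, 1.359375]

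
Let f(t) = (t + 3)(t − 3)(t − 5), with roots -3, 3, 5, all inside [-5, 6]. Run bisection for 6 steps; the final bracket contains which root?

m = 0.5, f(m) = 39.375 (+); new bracket [-5, 0.5]
m = -2.25, f(m) = 28.546875 (+); new bracket [-5, -2.25]
m = -3.625, f(m) = -35.712891 (−); new bracket [-3.625, -2.25]
m = -2.9375, f(m) = 2.9456 (+); new bracket [-3.625, -2.9375]
m = -3.28125, f(m) = -14.6297 (−); new bracket [-3.28125, -2.9375]
m = -3.109375, f(m) = -5.4188 (−); new bracket [-3.109375, -2.9375]

-3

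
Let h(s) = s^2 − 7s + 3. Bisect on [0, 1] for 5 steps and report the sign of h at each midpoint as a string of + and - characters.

-+++-

midpoint 0.5: h = -0.25 < 0 → [0, 0.5]
midpoint 0.25: h = 1.3125 > 0 → [0.25, 0.5]
midpoint 0.375: h = 0.515625 > 0 → [0.375, 0.5]
midpoint 0.4375: h = 0.1289 > 0 → [0.4375, 0.5]
midpoint 0.46875: h = -0.0615 < 0 → [0.4375, 0.46875]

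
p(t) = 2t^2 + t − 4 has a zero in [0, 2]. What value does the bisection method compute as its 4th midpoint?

1.125

t = 1 gives p = -1, negative; keep [1, 2]
t = 1.5 gives p = 2, positive; keep [1, 1.5]
t = 1.25 gives p = 0.375, positive; keep [1, 1.25]
t = 1.125 gives p = -0.3438, negative; keep [1.125, 1.25]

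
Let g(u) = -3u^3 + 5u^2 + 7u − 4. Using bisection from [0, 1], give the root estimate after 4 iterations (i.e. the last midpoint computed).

0.4375

midpoint 0.5: g = 0.375 > 0 → [0, 0.5]
midpoint 0.25: g = -1.984375 < 0 → [0.25, 0.5]
midpoint 0.375: g = -0.830078 < 0 → [0.375, 0.5]
midpoint 0.4375: g = -0.2317 < 0 → [0.4375, 0.5]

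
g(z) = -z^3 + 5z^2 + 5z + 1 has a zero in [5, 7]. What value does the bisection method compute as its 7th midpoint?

5.890625

midpoint 6: g = -5 < 0 → [5, 6]
midpoint 5.5: g = 13.375 > 0 → [5.5, 6]
midpoint 5.75: g = 4.953125 > 0 → [5.75, 6]
midpoint 5.875: g = 0.1738 > 0 → [5.875, 6]
midpoint 5.9375: g = -2.363 < 0 → [5.875, 5.9375]
midpoint 5.90625: g = -1.0822 < 0 → [5.875, 5.90625]
midpoint 5.890625: g = -0.4511 < 0 → [5.875, 5.890625]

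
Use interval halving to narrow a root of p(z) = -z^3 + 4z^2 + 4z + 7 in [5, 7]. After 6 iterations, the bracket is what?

z = 6 gives p = -41, negative; keep [5, 6]
z = 5.5 gives p = -16.375, negative; keep [5, 5.5]
z = 5.25 gives p = -6.453125, negative; keep [5, 5.25]
z = 5.125 gives p = -2.0488, negative; keep [5, 5.125]
z = 5.0625 gives p = 0.0193, positive; keep [5.0625, 5.125]
z = 5.09375 gives p = -1.0038, negative; keep [5.0625, 5.09375]

[5.0625, 5.09375]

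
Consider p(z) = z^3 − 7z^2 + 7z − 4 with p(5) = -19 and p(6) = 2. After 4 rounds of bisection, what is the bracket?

midpoint 5.5: p = -10.875 < 0 → [5.5, 6]
midpoint 5.75: p = -5.078125 < 0 → [5.75, 6]
midpoint 5.875: p = -1.705078 < 0 → [5.875, 6]
midpoint 5.9375: p = 0.1052 > 0 → [5.875, 5.9375]

[5.875, 5.9375]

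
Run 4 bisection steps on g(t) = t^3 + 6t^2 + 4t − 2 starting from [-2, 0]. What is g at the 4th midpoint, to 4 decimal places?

m = -1, g(m) = -1 (−); new bracket [-2, -1]
m = -1.5, g(m) = 2.125 (+); new bracket [-1.5, -1]
m = -1.25, g(m) = 0.421875 (+); new bracket [-1.25, -1]
m = -1.125, g(m) = -0.3301 (−); new bracket [-1.25, -1.125]

-0.3301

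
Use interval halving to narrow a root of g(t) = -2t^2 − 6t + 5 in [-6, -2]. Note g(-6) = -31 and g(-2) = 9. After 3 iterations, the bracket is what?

[-4, -3.5]

t = -4 gives g = -3, negative; keep [-4, -2]
t = -3 gives g = 5, positive; keep [-4, -3]
t = -3.5 gives g = 1.5, positive; keep [-4, -3.5]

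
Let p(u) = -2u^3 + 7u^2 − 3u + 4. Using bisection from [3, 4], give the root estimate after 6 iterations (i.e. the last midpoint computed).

3.234375

p(3.5) = -6.5 < 0, so the root lies in [3, 3.5]
p(3.25) = -0.46875 < 0, so the root lies in [3, 3.25]
p(3.125) = 1.949219 > 0, so the root lies in [3.125, 3.25]
p(3.1875) = 0.7876 > 0, so the root lies in [3.1875, 3.25]
p(3.21875) = 0.1714 > 0, so the root lies in [3.21875, 3.25]
p(3.234375) = -0.1456 < 0, so the root lies in [3.21875, 3.234375]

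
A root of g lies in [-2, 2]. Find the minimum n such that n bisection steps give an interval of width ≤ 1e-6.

Width after n steps is 4/2^n. Need 2^n ≥ 4/1e-6 = 4000000.
2^21 = 2097152 < 4000000 ≤ 2^22 = 4194304, so n = 22.

22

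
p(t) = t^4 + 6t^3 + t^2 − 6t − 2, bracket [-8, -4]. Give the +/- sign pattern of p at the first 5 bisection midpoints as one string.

t = -6 gives p = 70, positive; keep [-6, -4]
t = -5 gives p = -72, negative; keep [-6, -5]
t = -5.5 gives p = -21.9375, negative; keep [-6, -5.5]
t = -5.75 gives p = 18.0352, positive; keep [-5.75, -5.5]
t = -5.625 gives p = -3.3513, negative; keep [-5.75, -5.625]

+--+-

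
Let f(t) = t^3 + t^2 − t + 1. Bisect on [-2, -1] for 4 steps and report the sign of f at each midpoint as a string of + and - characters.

t = -1.5 gives f = 1.375, positive; keep [-2, -1.5]
t = -1.75 gives f = 0.453125, positive; keep [-2, -1.75]
t = -1.875 gives f = -0.201172, negative; keep [-1.875, -1.75]
t = -1.8125 gives f = 0.1433, positive; keep [-1.875, -1.8125]

++-+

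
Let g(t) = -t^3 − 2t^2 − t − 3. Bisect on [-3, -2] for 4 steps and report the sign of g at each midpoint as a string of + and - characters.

++-+

g(-2.5) = 2.625 > 0, so the root lies in [-2.5, -2]
g(-2.25) = 0.515625 > 0, so the root lies in [-2.25, -2]
g(-2.125) = -0.310547 < 0, so the root lies in [-2.25, -2.125]
g(-2.1875) = 0.0847 > 0, so the root lies in [-2.1875, -2.125]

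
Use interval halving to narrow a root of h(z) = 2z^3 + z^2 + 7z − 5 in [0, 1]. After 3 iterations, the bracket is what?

midpoint 0.5: h = -1 < 0 → [0.5, 1]
midpoint 0.75: h = 1.65625 > 0 → [0.5, 0.75]
midpoint 0.625: h = 0.253906 > 0 → [0.5, 0.625]

[0.5, 0.625]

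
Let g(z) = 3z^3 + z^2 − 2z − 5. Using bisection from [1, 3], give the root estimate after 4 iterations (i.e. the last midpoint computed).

m = 2, g(m) = 19 (+); new bracket [1, 2]
m = 1.5, g(m) = 4.375 (+); new bracket [1, 1.5]
m = 1.25, g(m) = -0.078125 (−); new bracket [1.25, 1.5]
m = 1.375, g(m) = 1.9395 (+); new bracket [1.25, 1.375]

1.375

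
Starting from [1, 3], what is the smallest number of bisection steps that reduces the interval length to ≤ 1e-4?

Width after n steps is 2/2^n. Need 2^n ≥ 2/1e-4 = 20000.
2^14 = 16384 < 20000 ≤ 2^15 = 32768, so n = 15.

15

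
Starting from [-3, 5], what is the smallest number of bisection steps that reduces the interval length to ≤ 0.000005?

Width after n steps is 8/2^n. Need 2^n ≥ 8/0.000005 = 1600000.
2^20 = 1048576 < 1600000 ≤ 2^21 = 2097152, so n = 21.

21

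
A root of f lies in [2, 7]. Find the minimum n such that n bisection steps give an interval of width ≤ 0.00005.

17

Width after n steps is 5/2^n. Need 2^n ≥ 5/0.00005 = 100000.
2^16 = 65536 < 100000 ≤ 2^17 = 131072, so n = 17.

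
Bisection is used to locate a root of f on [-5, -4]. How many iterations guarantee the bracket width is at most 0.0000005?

21

Width after n steps is 1/2^n. Need 2^n ≥ 1/0.0000005 = 2000000.
2^20 = 1048576 < 2000000 ≤ 2^21 = 2097152, so n = 21.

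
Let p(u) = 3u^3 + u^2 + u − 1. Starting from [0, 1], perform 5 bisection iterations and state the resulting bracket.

[0.46875, 0.5]

p(0.5) = 0.125 > 0, so the root lies in [0, 0.5]
p(0.25) = -0.640625 < 0, so the root lies in [0.25, 0.5]
p(0.375) = -0.326172 < 0, so the root lies in [0.375, 0.5]
p(0.4375) = -0.1199 < 0, so the root lies in [0.4375, 0.5]
p(0.46875) = -0.0025 < 0, so the root lies in [0.46875, 0.5]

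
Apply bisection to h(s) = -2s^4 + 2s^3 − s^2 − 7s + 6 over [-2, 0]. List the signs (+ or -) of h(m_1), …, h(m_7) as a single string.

m = -1, h(m) = 8 (+); new bracket [-2, -1]
m = -1.5, h(m) = -2.625 (−); new bracket [-1.5, -1]
m = -1.25, h(m) = 4.398438 (+); new bracket [-1.5, -1.25]
m = -1.375, h(m) = 1.3862 (+); new bracket [-1.5, -1.375]
m = -1.4375, h(m) = -0.4849 (−); new bracket [-1.4375, -1.375]
m = -1.40625, h(m) = 0.4831 (+); new bracket [-1.4375, -1.40625]
m = -1.421875, h(m) = 0.0073 (+); new bracket [-1.4375, -1.421875]

+-++-++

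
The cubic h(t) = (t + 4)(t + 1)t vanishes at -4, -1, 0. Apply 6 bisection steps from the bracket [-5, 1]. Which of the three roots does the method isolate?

h(-2) = 4 > 0, so the root lies in [-5, -2]
h(-3.5) = 4.375 > 0, so the root lies in [-5, -3.5]
h(-4.25) = -3.453125 < 0, so the root lies in [-4.25, -3.5]
h(-3.875) = 1.3926 > 0, so the root lies in [-4.25, -3.875]
h(-4.0625) = -0.7776 < 0, so the root lies in [-4.0625, -3.875]
h(-3.96875) = 0.3682 > 0, so the root lies in [-4.0625, -3.96875]

-4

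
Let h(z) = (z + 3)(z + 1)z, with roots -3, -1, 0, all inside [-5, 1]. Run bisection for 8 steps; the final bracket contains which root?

-3

midpoint -2: h = 2 > 0 → [-5, -2]
midpoint -3.5: h = -4.375 < 0 → [-3.5, -2]
midpoint -2.75: h = 1.203125 > 0 → [-3.5, -2.75]
midpoint -3.125: h = -0.8301 < 0 → [-3.125, -2.75]
midpoint -2.9375: h = 0.3557 > 0 → [-3.125, -2.9375]
midpoint -3.03125: h = -0.1924 < 0 → [-3.03125, -2.9375]
midpoint -2.984375: h = 0.0925 > 0 → [-3.03125, -2.984375]
midpoint -3.0078125: h = -0.0472 < 0 → [-3.0078125, -2.984375]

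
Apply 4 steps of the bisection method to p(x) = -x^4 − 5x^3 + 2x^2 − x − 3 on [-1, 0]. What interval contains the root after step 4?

[-0.6875, -0.625]

x = -0.5 gives p = -1.4375, negative; keep [-1, -0.5]
x = -0.75 gives p = 0.667969, positive; keep [-0.75, -0.5]
x = -0.625 gives p = -0.525635, negative; keep [-0.75, -0.625]
x = -0.6875 gives p = 0.0342, positive; keep [-0.6875, -0.625]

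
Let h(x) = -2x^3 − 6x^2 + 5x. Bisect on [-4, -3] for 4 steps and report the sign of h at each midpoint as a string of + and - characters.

-+-+

x = -3.5 gives h = -5.25, negative; keep [-4, -3.5]
x = -3.75 gives h = 2.34375, positive; keep [-3.75, -3.5]
x = -3.625 gives h = -1.699219, negative; keep [-3.75, -3.625]
x = -3.6875 gives h = 0.2593, positive; keep [-3.6875, -3.625]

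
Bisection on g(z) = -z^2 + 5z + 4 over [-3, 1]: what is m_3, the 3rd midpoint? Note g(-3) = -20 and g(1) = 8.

-0.5

z = -1 gives g = -2, negative; keep [-1, 1]
z = 0 gives g = 4, positive; keep [-1, 0]
z = -0.5 gives g = 1.25, positive; keep [-1, -0.5]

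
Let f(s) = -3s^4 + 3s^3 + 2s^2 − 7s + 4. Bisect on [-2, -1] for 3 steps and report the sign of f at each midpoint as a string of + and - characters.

-+-

f(-1.5) = -6.3125 < 0, so the root lies in [-1.5, -1]
f(-1.25) = 2.691406 > 0, so the root lies in [-1.5, -1.25]
f(-1.375) = -1.115967 < 0, so the root lies in [-1.375, -1.25]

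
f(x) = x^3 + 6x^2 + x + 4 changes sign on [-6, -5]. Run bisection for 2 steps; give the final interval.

[-6, -5.75]

x = -5.5 gives f = 13.625, positive; keep [-6, -5.5]
x = -5.75 gives f = 6.515625, positive; keep [-6, -5.75]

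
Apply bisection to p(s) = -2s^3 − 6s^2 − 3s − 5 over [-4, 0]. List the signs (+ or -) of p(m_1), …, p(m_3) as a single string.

-+-

p(-2) = -7 < 0, so the root lies in [-4, -2]
p(-3) = 4 > 0, so the root lies in [-3, -2]
p(-2.5) = -3.75 < 0, so the root lies in [-3, -2.5]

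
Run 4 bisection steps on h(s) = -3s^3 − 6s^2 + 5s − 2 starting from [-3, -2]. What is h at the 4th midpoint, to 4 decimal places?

s = -2.5 gives h = -5.125, negative; keep [-3, -2.5]
s = -2.75 gives h = 1.265625, positive; keep [-2.75, -2.5]
s = -2.625 gives h = -2.205078, negative; keep [-2.75, -2.625]
s = -2.6875 gives h = -0.5408, negative; keep [-2.75, -2.6875]

-0.5408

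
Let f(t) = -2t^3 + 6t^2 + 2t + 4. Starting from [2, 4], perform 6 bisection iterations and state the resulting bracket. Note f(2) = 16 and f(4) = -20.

f(3) = 10 > 0, so the root lies in [3, 4]
f(3.5) = -1.25 < 0, so the root lies in [3, 3.5]
f(3.25) = 5.21875 > 0, so the root lies in [3.25, 3.5]
f(3.375) = 2.207 > 0, so the root lies in [3.375, 3.5]
f(3.4375) = 0.5356 > 0, so the root lies in [3.4375, 3.5]
f(3.46875) = -0.3427 < 0, so the root lies in [3.4375, 3.46875]

[3.4375, 3.46875]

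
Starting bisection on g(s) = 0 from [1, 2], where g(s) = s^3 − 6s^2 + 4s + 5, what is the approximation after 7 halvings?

m = 1.5, g(m) = 0.875 (+); new bracket [1.5, 2]
m = 1.75, g(m) = -1.015625 (−); new bracket [1.5, 1.75]
m = 1.625, g(m) = -0.052734 (−); new bracket [1.5, 1.625]
m = 1.5625, g(m) = 0.4163 (+); new bracket [1.5625, 1.625]
m = 1.59375, g(m) = 0.183 (+); new bracket [1.59375, 1.625]
m = 1.609375, g(m) = 0.0654 (+); new bracket [1.609375, 1.625]
m = 1.6171875, g(m) = 0.0064 (+); new bracket [1.6171875, 1.625]

1.6171875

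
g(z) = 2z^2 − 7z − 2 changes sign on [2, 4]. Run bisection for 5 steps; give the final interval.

[3.75, 3.8125]

z = 3 gives g = -5, negative; keep [3, 4]
z = 3.5 gives g = -2, negative; keep [3.5, 4]
z = 3.75 gives g = -0.125, negative; keep [3.75, 4]
z = 3.875 gives g = 0.9062, positive; keep [3.75, 3.875]
z = 3.8125 gives g = 0.3828, positive; keep [3.75, 3.8125]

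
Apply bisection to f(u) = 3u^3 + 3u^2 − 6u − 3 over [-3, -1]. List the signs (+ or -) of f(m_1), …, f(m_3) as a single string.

-++

f(-2) = -3 < 0, so the root lies in [-2, -1]
f(-1.5) = 2.625 > 0, so the root lies in [-2, -1.5]
f(-1.75) = 0.609375 > 0, so the root lies in [-2, -1.75]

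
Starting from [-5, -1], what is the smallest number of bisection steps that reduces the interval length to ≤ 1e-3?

12

Width after n steps is 4/2^n. Need 2^n ≥ 4/1e-3 = 4000.
2^11 = 2048 < 4000 ≤ 2^12 = 4096, so n = 12.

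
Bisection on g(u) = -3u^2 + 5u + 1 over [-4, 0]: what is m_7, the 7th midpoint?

-0.15625

m = -2, g(m) = -21 (−); new bracket [-2, 0]
m = -1, g(m) = -7 (−); new bracket [-1, 0]
m = -0.5, g(m) = -2.25 (−); new bracket [-0.5, 0]
m = -0.25, g(m) = -0.4375 (−); new bracket [-0.25, 0]
m = -0.125, g(m) = 0.3281 (+); new bracket [-0.25, -0.125]
m = -0.1875, g(m) = -0.043 (−); new bracket [-0.1875, -0.125]
m = -0.15625, g(m) = 0.1455 (+); new bracket [-0.1875, -0.15625]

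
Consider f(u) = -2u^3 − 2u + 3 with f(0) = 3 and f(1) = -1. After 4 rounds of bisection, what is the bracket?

[0.8125, 0.875]

f(0.5) = 1.75 > 0, so the root lies in [0.5, 1]
f(0.75) = 0.65625 > 0, so the root lies in [0.75, 1]
f(0.875) = -0.089844 < 0, so the root lies in [0.75, 0.875]
f(0.8125) = 0.3022 > 0, so the root lies in [0.8125, 0.875]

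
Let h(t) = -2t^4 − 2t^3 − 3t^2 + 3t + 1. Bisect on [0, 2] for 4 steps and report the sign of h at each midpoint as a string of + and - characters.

-++-

midpoint 1: h = -3 < 0 → [0, 1]
midpoint 0.5: h = 1.375 > 0 → [0.5, 1]
midpoint 0.75: h = 0.085938 > 0 → [0.75, 1]
midpoint 0.875: h = -1.1841 < 0 → [0.75, 0.875]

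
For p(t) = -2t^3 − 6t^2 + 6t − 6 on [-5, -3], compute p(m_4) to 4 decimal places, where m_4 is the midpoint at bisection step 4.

-2.9727

t = -4 gives p = 2, positive; keep [-4, -3]
t = -3.5 gives p = -14.75, negative; keep [-4, -3.5]
t = -3.75 gives p = -7.40625, negative; keep [-4, -3.75]
t = -3.875 gives p = -2.9727, negative; keep [-4, -3.875]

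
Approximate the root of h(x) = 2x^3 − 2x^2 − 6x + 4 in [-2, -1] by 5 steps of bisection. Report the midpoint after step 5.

-1.59375

m = -1.5, h(m) = 1.75 (+); new bracket [-2, -1.5]
m = -1.75, h(m) = -2.34375 (−); new bracket [-1.75, -1.5]
m = -1.625, h(m) = -0.113281 (−); new bracket [-1.625, -1.5]
m = -1.5625, h(m) = 0.8628 (+); new bracket [-1.625, -1.5625]
m = -1.59375, h(m) = 0.386 (+); new bracket [-1.625, -1.59375]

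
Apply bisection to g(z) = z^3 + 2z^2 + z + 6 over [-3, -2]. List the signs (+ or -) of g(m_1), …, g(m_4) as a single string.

+---

z = -2.5 gives g = 0.375, positive; keep [-3, -2.5]
z = -2.75 gives g = -2.421875, negative; keep [-2.75, -2.5]
z = -2.625 gives g = -0.931641, negative; keep [-2.625, -2.5]
z = -2.5625 gives g = -0.2561, negative; keep [-2.5625, -2.5]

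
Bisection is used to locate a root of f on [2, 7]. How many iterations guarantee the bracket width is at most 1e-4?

16

Width after n steps is 5/2^n. Need 2^n ≥ 5/1e-4 = 50000.
2^15 = 32768 < 50000 ≤ 2^16 = 65536, so n = 16.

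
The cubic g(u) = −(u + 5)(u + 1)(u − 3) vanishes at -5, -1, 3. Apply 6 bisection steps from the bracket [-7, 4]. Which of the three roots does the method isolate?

m = -1.5, g(m) = -7.875 (−); new bracket [-7, -1.5]
m = -4.25, g(m) = -17.671875 (−); new bracket [-7, -4.25]
m = -5.625, g(m) = 24.931641 (+); new bracket [-5.625, -4.25]
m = -4.9375, g(m) = -1.9534 (−); new bracket [-5.625, -4.9375]
m = -5.28125, g(m) = 9.9715 (+); new bracket [-5.28125, -4.9375]
m = -5.109375, g(m) = 3.6449 (+); new bracket [-5.109375, -4.9375]

-5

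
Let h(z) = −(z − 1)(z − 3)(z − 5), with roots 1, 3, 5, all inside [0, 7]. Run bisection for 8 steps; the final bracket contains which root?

midpoint 3.5: h = 1.875 > 0 → [3.5, 7]
midpoint 5.25: h = -2.390625 < 0 → [3.5, 5.25]
midpoint 4.375: h = 2.900391 > 0 → [4.375, 5.25]
midpoint 4.8125: h = 1.2957 > 0 → [4.8125, 5.25]
midpoint 5.03125: h = -0.2559 < 0 → [4.8125, 5.03125]
midpoint 4.921875: h = 0.5889 > 0 → [4.921875, 5.03125]
midpoint 4.9765625: h = 0.1842 > 0 → [4.9765625, 5.03125]
midpoint 5.00390625: h = -0.0313 < 0 → [4.9765625, 5.00390625]

5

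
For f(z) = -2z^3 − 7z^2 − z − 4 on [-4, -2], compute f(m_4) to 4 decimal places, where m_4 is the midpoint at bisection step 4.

2.9102

midpoint -3: f = -10 < 0 → [-4, -3]
midpoint -3.5: f = -0.5 < 0 → [-4, -3.5]
midpoint -3.75: f = 6.78125 > 0 → [-3.75, -3.5]
midpoint -3.625: f = 2.9102 > 0 → [-3.625, -3.5]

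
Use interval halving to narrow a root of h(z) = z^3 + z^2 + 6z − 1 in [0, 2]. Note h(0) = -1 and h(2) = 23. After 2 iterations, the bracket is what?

[0, 0.5]

h(1) = 7 > 0, so the root lies in [0, 1]
h(0.5) = 2.375 > 0, so the root lies in [0, 0.5]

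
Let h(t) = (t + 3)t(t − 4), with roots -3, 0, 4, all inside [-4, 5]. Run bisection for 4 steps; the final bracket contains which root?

m = 0.5, h(m) = -6.125 (−); new bracket [0.5, 5]
m = 2.75, h(m) = -19.765625 (−); new bracket [2.75, 5]
m = 3.875, h(m) = -3.330078 (−); new bracket [3.875, 5]
m = 4.4375, h(m) = 14.4392 (+); new bracket [3.875, 4.4375]

4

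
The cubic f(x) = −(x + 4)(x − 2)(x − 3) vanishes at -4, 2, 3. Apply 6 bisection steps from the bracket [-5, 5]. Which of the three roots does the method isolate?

x = 0 gives f = -24, negative; keep [-5, 0]
x = -2.5 gives f = -37.125, negative; keep [-5, -2.5]
x = -3.75 gives f = -9.703125, negative; keep [-5, -3.75]
x = -4.375 gives f = 17.6309, positive; keep [-4.375, -3.75]
x = -4.0625 gives f = 2.676, positive; keep [-4.0625, -3.75]
x = -3.90625 gives f = -3.8241, negative; keep [-4.0625, -3.90625]

-4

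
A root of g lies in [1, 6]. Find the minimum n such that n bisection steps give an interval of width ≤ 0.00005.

Width after n steps is 5/2^n. Need 2^n ≥ 5/0.00005 = 100000.
2^16 = 65536 < 100000 ≤ 2^17 = 131072, so n = 17.

17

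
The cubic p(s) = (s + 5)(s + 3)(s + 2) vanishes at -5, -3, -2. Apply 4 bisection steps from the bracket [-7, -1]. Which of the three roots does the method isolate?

-5

p(-4) = 2 > 0, so the root lies in [-7, -4]
p(-5.5) = -4.375 < 0, so the root lies in [-5.5, -4]
p(-4.75) = 1.203125 > 0, so the root lies in [-5.5, -4.75]
p(-5.125) = -0.8301 < 0, so the root lies in [-5.125, -4.75]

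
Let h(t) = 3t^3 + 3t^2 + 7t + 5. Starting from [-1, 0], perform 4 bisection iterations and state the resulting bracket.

t = -0.5 gives h = 1.875, positive; keep [-1, -0.5]
t = -0.75 gives h = 0.171875, positive; keep [-1, -0.75]
t = -0.875 gives h = -0.837891, negative; keep [-0.875, -0.75]
t = -0.8125 gives h = -0.3162, negative; keep [-0.8125, -0.75]

[-0.8125, -0.75]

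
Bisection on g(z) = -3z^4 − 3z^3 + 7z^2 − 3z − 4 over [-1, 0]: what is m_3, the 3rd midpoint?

-0.625

g(-0.5) = -0.5625 < 0, so the root lies in [-1, -0.5]
g(-0.75) = 2.503906 > 0, so the root lies in [-0.75, -0.5]
g(-0.625) = 0.884033 > 0, so the root lies in [-0.625, -0.5]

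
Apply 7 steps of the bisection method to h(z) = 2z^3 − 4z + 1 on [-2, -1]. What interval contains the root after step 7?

z = -1.5 gives h = 0.25, positive; keep [-2, -1.5]
z = -1.75 gives h = -2.71875, negative; keep [-1.75, -1.5]
z = -1.625 gives h = -1.082031, negative; keep [-1.625, -1.5]
z = -1.5625 gives h = -0.3794, negative; keep [-1.5625, -1.5]
z = -1.53125 gives h = -0.0557, negative; keep [-1.53125, -1.5]
z = -1.515625 gives h = 0.0994, positive; keep [-1.53125, -1.515625]
z = -1.5234375 gives h = 0.0224, positive; keep [-1.53125, -1.5234375]

[-1.53125, -1.5234375]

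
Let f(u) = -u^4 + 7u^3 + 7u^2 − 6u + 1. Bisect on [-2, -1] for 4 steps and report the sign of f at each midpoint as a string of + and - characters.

m = -1.5, f(m) = -2.9375 (−); new bracket [-1.5, -1]
m = -1.25, f(m) = 3.324219 (+); new bracket [-1.5, -1.25]
m = -1.375, f(m) = 0.712646 (+); new bracket [-1.5, -1.375]
m = -1.4375, f(m) = -0.9734 (−); new bracket [-1.4375, -1.375]

-++-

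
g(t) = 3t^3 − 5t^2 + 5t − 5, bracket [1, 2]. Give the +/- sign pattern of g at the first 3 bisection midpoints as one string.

+-+

midpoint 1.5: g = 1.375 > 0 → [1, 1.5]
midpoint 1.25: g = -0.703125 < 0 → [1.25, 1.5]
midpoint 1.375: g = 0.220703 > 0 → [1.25, 1.375]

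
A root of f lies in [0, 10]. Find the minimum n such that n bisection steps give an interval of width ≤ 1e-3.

14

Width after n steps is 10/2^n. Need 2^n ≥ 10/1e-3 = 10000.
2^13 = 8192 < 10000 ≤ 2^14 = 16384, so n = 14.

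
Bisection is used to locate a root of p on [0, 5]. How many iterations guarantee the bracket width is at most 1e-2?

9

Width after n steps is 5/2^n. Need 2^n ≥ 5/1e-2 = 500.
2^8 = 256 < 500 ≤ 2^9 = 512, so n = 9.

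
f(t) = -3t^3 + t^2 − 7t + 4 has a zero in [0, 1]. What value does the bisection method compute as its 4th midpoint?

0.5625

t = 0.5 gives f = 0.375, positive; keep [0.5, 1]
t = 0.75 gives f = -1.953125, negative; keep [0.5, 0.75]
t = 0.625 gives f = -0.716797, negative; keep [0.5, 0.625]
t = 0.5625 gives f = -0.155, negative; keep [0.5, 0.5625]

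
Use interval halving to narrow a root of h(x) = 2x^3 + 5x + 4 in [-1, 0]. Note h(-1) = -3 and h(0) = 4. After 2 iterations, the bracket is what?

[-0.75, -0.5]

x = -0.5 gives h = 1.25, positive; keep [-1, -0.5]
x = -0.75 gives h = -0.59375, negative; keep [-0.75, -0.5]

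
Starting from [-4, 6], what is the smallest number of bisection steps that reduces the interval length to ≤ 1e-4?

17

Width after n steps is 10/2^n. Need 2^n ≥ 10/1e-4 = 100000.
2^16 = 65536 < 100000 ≤ 2^17 = 131072, so n = 17.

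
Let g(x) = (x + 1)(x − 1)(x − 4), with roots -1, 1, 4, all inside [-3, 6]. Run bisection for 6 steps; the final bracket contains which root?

4

m = 1.5, g(m) = -3.125 (−); new bracket [1.5, 6]
m = 3.75, g(m) = -3.265625 (−); new bracket [3.75, 6]
m = 4.875, g(m) = 19.919922 (+); new bracket [3.75, 4.875]
m = 4.3125, g(m) = 5.4993 (+); new bracket [3.75, 4.3125]
m = 4.03125, g(m) = 0.4766 (+); new bracket [3.75, 4.03125]
m = 3.890625, g(m) = -1.5462 (−); new bracket [3.890625, 4.03125]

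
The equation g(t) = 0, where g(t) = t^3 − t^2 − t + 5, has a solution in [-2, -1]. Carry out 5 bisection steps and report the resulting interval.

[-1.625, -1.59375]

m = -1.5, g(m) = 0.875 (+); new bracket [-2, -1.5]
m = -1.75, g(m) = -1.671875 (−); new bracket [-1.75, -1.5]
m = -1.625, g(m) = -0.306641 (−); new bracket [-1.625, -1.5]
m = -1.5625, g(m) = 0.3064 (+); new bracket [-1.625, -1.5625]
m = -1.59375, g(m) = 0.0055 (+); new bracket [-1.625, -1.59375]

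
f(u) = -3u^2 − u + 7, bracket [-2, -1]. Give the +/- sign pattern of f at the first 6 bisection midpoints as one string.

f(-1.5) = 1.75 > 0, so the root lies in [-2, -1.5]
f(-1.75) = -0.4375 < 0, so the root lies in [-1.75, -1.5]
f(-1.625) = 0.703125 > 0, so the root lies in [-1.75, -1.625]
f(-1.6875) = 0.1445 > 0, so the root lies in [-1.75, -1.6875]
f(-1.71875) = -0.1436 < 0, so the root lies in [-1.71875, -1.6875]
f(-1.703125) = 0.0012 > 0, so the root lies in [-1.71875, -1.703125]

+-++-+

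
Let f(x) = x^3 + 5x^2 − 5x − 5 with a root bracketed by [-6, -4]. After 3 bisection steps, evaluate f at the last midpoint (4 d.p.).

-1.0469

f(-5) = 20 > 0, so the root lies in [-6, -5]
f(-5.5) = 7.375 > 0, so the root lies in [-6, -5.5]
f(-5.75) = -1.046875 < 0, so the root lies in [-5.75, -5.5]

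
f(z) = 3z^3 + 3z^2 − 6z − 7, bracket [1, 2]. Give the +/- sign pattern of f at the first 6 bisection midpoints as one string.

+---+-

z = 1.5 gives f = 0.875, positive; keep [1, 1.5]
z = 1.25 gives f = -3.953125, negative; keep [1.25, 1.5]
z = 1.375 gives f = -1.779297, negative; keep [1.375, 1.5]
z = 1.4375 gives f = -0.5144, negative; keep [1.4375, 1.5]
z = 1.46875 gives f = 0.1645, positive; keep [1.4375, 1.46875]
z = 1.453125 gives f = -0.1789, negative; keep [1.453125, 1.46875]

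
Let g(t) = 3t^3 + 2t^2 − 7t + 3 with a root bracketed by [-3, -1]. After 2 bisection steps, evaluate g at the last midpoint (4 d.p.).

-13.8750

m = -2, g(m) = 1 (+); new bracket [-3, -2]
m = -2.5, g(m) = -13.875 (−); new bracket [-2.5, -2]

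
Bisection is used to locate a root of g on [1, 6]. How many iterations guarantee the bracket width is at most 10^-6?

Width after n steps is 5/2^n. Need 2^n ≥ 5/10^-6 = 5000000.
2^22 = 4194304 < 5000000 ≤ 2^23 = 8388608, so n = 23.

23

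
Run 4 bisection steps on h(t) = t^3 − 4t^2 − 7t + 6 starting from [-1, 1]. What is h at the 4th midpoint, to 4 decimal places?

m = 0, h(m) = 6 (+); new bracket [0, 1]
m = 0.5, h(m) = 1.625 (+); new bracket [0.5, 1]
m = 0.75, h(m) = -1.078125 (−); new bracket [0.5, 0.75]
m = 0.625, h(m) = 0.3066 (+); new bracket [0.625, 0.75]

0.3066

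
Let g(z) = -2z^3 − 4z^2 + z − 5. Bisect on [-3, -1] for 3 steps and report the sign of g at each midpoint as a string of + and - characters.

z = -2 gives g = -7, negative; keep [-3, -2]
z = -2.5 gives g = -1.25, negative; keep [-3, -2.5]
z = -2.75 gives g = 3.59375, positive; keep [-2.75, -2.5]

--+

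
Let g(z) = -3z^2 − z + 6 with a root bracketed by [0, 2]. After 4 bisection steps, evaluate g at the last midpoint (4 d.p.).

-1.0469

m = 1, g(m) = 2 (+); new bracket [1, 2]
m = 1.5, g(m) = -2.25 (−); new bracket [1, 1.5]
m = 1.25, g(m) = 0.0625 (+); new bracket [1.25, 1.5]
m = 1.375, g(m) = -1.0469 (−); new bracket [1.25, 1.375]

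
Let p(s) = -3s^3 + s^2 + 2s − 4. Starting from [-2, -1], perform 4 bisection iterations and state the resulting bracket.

midpoint -1.5: p = 5.375 > 0 → [-1.5, -1]
midpoint -1.25: p = 0.921875 > 0 → [-1.25, -1]
midpoint -1.125: p = -0.712891 < 0 → [-1.25, -1.125]
midpoint -1.1875: p = 0.0588 > 0 → [-1.1875, -1.125]

[-1.1875, -1.125]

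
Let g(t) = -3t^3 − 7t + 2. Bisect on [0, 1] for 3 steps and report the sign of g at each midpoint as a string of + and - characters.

t = 0.5 gives g = -1.875, negative; keep [0, 0.5]
t = 0.25 gives g = 0.203125, positive; keep [0.25, 0.5]
t = 0.375 gives g = -0.783203, negative; keep [0.25, 0.375]

-+-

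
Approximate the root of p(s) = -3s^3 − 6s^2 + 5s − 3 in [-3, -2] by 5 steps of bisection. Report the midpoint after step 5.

m = -2.5, p(m) = -6.125 (−); new bracket [-3, -2.5]
m = -2.75, p(m) = 0.265625 (+); new bracket [-2.75, -2.5]
m = -2.625, p(m) = -3.205078 (−); new bracket [-2.75, -2.625]
m = -2.6875, p(m) = -1.5408 (−); new bracket [-2.75, -2.6875]
m = -2.71875, p(m) = -0.6556 (−); new bracket [-2.75, -2.71875]

-2.71875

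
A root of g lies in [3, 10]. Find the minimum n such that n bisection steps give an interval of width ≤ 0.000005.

21

Width after n steps is 7/2^n. Need 2^n ≥ 7/0.000005 = 1400000.
2^20 = 1048576 < 1400000 ≤ 2^21 = 2097152, so n = 21.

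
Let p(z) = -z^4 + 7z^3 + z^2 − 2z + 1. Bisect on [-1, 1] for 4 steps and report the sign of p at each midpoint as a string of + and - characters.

++-+

z = 0 gives p = 1, positive; keep [-1, 0]
z = -0.5 gives p = 1.3125, positive; keep [-1, -0.5]
z = -0.75 gives p = -0.207031, negative; keep [-0.75, -0.5]
z = -0.625 gives p = 0.7791, positive; keep [-0.75, -0.625]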